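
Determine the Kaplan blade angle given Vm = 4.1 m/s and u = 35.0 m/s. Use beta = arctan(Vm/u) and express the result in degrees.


beta = arctan(4.1 / 35.0) = 6.6813 degrees


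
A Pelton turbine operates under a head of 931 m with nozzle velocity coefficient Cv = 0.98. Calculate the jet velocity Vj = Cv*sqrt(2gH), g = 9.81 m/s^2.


Vj = 0.98 * sqrt(2*9.81*931) = 132.4495 m/s


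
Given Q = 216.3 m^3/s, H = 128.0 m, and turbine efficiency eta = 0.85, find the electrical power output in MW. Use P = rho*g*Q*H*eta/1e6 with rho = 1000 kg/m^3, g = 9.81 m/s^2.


P = 1000 * 9.81 * 216.3 * 128.0 * 0.85 / 1e6 = 230.8630 MW


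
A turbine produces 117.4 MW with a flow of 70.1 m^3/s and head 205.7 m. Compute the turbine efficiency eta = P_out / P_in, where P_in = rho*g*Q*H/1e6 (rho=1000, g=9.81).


P_in = 1000 * 9.81 * 70.1 * 205.7 / 1e6 = 141.4560 MW
eta = 117.4 / 141.4560 = 0.8299


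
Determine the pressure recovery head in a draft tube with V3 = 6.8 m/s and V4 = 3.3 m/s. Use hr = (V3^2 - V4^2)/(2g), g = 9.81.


hr = (6.8^2 - 3.3^2) / (2*9.81) = 1.8017 m


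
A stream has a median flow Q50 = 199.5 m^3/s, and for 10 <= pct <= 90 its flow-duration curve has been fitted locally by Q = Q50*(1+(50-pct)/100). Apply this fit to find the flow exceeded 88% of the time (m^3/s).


Q = 199.5 * (1 + (50 - 88)/100) = 123.6900 m^3/s


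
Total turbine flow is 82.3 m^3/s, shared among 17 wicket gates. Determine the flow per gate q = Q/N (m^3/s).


q = 82.3 / 17 = 4.8412 m^3/s


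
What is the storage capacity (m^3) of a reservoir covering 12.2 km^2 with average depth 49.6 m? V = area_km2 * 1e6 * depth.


V = 12.2 * 1e6 * 49.6 = 6.0512e+08 m^3


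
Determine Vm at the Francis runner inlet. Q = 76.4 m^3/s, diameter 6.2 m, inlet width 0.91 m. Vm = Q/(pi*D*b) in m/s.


Vm = 76.4 / (pi * 6.2 * 0.91) = 4.3103 m/s


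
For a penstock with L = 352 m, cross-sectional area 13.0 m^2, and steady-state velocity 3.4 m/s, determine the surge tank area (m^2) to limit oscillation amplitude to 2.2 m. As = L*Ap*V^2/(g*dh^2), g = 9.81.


As = 352 * 13.0 * 3.4^2 / (9.81 * 2.2^2) = 1114.1136 m^2


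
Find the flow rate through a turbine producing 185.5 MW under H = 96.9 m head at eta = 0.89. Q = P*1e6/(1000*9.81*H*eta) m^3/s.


Q = 185.5 * 1e6 / (1000 * 9.81 * 96.9 * 0.89) = 219.2609 m^3/s


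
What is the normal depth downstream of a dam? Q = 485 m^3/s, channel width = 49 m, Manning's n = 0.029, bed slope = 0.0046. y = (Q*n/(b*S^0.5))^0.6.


y = (485 * 0.029 / (49 * 0.0046^0.5))^0.6 = 2.3765 m


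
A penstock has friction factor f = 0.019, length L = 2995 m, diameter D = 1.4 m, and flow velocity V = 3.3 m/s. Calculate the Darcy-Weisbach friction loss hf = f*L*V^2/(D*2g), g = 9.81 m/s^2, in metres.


hf = 0.019 * 2995 * 3.3^2 / (1.4 * 2 * 9.81) = 22.5606 m


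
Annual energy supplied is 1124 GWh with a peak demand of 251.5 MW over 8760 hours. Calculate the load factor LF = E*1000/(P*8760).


LF = 1124 * 1000 / (251.5 * 8760) = 0.5102


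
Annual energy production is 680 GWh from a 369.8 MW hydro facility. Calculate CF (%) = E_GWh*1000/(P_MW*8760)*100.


CF = 680 * 1000 / (369.8 * 8760) * 100 = 20.9912 %


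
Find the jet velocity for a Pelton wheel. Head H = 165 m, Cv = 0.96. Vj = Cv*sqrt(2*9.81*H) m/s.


Vj = 0.96 * sqrt(2*9.81*165) = 54.6214 m/s


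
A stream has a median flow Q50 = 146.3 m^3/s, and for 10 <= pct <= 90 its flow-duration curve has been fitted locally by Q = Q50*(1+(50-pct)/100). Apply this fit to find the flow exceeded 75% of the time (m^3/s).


Q = 146.3 * (1 + (50 - 75)/100) = 109.7250 m^3/s


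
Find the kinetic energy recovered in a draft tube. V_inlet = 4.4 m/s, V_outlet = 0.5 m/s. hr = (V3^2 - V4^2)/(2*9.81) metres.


hr = (4.4^2 - 0.5^2) / (2*9.81) = 0.9740 m


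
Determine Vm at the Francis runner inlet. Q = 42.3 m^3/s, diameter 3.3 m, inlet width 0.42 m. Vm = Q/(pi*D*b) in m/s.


Vm = 42.3 / (pi * 3.3 * 0.42) = 9.7147 m/s


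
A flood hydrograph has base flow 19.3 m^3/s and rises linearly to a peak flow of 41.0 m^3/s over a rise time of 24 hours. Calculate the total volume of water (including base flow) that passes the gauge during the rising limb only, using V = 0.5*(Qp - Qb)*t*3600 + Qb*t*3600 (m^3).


V = 0.5*(41.0 - 19.3)*24*3600 + 19.3*24*3600 = 2.6050e+06 m^3


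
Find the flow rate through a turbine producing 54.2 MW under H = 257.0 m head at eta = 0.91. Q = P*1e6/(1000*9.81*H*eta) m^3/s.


Q = 54.2 * 1e6 / (1000 * 9.81 * 257.0 * 0.91) = 23.6241 m^3/s


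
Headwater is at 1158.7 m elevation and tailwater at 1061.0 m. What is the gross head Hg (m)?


Hg = 1158.7 - 1061.0 = 97.7000 m


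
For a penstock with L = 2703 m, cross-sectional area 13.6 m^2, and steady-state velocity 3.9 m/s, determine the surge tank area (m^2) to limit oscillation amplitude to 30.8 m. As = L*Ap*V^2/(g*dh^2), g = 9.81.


As = 2703 * 13.6 * 3.9^2 / (9.81 * 30.8^2) = 60.0819 m^2


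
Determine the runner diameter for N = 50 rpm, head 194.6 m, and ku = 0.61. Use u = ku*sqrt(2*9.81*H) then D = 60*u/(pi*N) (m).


u = 0.61 * sqrt(2*9.81*194.6) = 37.6921 m/s
D = 60 * 37.6921 / (pi * 50) = 14.3973 m


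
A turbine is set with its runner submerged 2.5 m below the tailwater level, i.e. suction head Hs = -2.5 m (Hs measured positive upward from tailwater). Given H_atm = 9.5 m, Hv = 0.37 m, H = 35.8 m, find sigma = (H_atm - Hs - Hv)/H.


sigma = (9.5 - (-2.5) - 0.37) / 35.8 = 0.3249


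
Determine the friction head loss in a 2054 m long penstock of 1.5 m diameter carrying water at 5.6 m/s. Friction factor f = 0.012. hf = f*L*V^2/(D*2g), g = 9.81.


hf = 0.012 * 2054 * 5.6^2 / (1.5 * 2 * 9.81) = 26.2644 m


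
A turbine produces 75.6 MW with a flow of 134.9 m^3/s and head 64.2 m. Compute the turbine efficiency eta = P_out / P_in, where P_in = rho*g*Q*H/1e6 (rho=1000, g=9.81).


P_in = 1000 * 9.81 * 134.9 * 64.2 / 1e6 = 84.9603 MW
eta = 75.6 / 84.9603 = 0.8898


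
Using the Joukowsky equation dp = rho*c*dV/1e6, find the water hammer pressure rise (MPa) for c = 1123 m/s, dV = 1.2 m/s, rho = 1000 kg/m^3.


dp = 1000 * 1123 * 1.2 / 1e6 = 1.3476 MPa


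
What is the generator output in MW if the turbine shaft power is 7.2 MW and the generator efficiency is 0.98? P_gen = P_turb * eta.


P_gen = 7.2 * 0.98 = 7.0560 MW


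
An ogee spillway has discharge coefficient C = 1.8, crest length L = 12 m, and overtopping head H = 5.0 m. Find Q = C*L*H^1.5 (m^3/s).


Q = 1.8 * 12 * 5.0^1.5 = 241.4953 m^3/s


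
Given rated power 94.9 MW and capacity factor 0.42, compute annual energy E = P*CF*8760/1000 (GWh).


E = 94.9 * 0.42 * 8760 / 1000 = 349.1561 GWh


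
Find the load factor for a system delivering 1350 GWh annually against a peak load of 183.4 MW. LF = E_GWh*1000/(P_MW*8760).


LF = 1350 * 1000 / (183.4 * 8760) = 0.8403


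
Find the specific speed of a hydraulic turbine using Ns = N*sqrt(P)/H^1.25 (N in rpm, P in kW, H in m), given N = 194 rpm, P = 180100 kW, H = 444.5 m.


Ns = 194 * 180100^0.5 / 444.5^1.25 = 40.3384


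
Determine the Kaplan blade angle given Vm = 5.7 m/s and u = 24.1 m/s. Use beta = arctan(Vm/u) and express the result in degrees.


beta = arctan(5.7 / 24.1) = 13.3068 degrees


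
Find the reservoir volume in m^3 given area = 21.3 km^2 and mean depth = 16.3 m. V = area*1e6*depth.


V = 21.3 * 1e6 * 16.3 = 3.4719e+08 m^3


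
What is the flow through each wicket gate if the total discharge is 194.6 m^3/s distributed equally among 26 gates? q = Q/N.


q = 194.6 / 26 = 7.4846 m^3/s


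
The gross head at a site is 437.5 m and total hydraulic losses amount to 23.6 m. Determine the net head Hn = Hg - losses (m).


Hn = 437.5 - 23.6 = 413.9000 m


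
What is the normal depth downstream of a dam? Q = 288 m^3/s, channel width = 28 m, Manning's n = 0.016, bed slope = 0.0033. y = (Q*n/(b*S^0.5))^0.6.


y = (288 * 0.016 / (28 * 0.0033^0.5))^0.6 = 1.8804 m


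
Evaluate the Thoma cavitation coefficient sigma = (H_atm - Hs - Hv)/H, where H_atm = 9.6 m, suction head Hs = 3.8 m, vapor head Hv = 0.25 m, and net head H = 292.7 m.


sigma = (9.6 - 3.8 - 0.25) / 292.7 = 0.0190


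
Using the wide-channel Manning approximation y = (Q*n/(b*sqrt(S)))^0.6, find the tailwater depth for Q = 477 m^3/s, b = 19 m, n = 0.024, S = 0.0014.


y = (477 * 0.024 / (19 * 0.0014^0.5))^0.6 = 5.2984 m


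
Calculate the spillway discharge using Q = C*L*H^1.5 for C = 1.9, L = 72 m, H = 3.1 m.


Q = 1.9 * 72 * 3.1^1.5 = 746.6699 m^3/s


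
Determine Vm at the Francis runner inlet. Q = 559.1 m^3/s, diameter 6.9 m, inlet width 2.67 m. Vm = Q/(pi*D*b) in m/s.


Vm = 559.1 / (pi * 6.9 * 2.67) = 9.6600 m/s


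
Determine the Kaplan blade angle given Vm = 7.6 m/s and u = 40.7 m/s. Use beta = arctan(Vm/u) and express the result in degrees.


beta = arctan(7.6 / 40.7) = 10.5772 degrees


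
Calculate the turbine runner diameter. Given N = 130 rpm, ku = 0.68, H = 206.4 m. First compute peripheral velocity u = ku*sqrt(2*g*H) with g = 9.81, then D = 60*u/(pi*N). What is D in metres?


u = 0.68 * sqrt(2*9.81*206.4) = 43.2726 m/s
D = 60 * 43.2726 / (pi * 130) = 6.3573 m


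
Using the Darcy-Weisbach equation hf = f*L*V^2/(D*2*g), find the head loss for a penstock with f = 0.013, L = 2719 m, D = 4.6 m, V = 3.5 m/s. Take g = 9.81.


hf = 0.013 * 2719 * 3.5^2 / (4.6 * 2 * 9.81) = 4.7977 m


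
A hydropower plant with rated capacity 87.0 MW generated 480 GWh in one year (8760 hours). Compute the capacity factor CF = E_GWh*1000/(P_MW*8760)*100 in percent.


CF = 480 * 1000 / (87.0 * 8760) * 100 = 62.9822 %


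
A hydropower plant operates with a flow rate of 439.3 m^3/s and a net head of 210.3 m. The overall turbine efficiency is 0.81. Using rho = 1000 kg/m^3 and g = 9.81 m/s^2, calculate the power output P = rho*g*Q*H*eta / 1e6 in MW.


P = 1000 * 9.81 * 439.3 * 210.3 * 0.81 / 1e6 = 734.0988 MW


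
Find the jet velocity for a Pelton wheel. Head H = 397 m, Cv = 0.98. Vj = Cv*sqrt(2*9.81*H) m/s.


Vj = 0.98 * sqrt(2*9.81*397) = 86.4910 m/s


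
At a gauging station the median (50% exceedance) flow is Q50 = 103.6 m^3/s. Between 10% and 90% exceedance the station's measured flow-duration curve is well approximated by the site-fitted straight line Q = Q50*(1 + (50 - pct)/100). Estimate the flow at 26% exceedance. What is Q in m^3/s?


Q = 103.6 * (1 + (50 - 26)/100) = 128.4640 m^3/s


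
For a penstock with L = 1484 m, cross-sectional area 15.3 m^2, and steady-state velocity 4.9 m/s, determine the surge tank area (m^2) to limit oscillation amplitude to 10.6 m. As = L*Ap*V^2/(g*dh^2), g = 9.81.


As = 1484 * 15.3 * 4.9^2 / (9.81 * 10.6^2) = 494.5802 m^2


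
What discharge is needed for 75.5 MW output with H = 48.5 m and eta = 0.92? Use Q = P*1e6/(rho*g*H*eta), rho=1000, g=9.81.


Q = 75.5 * 1e6 / (1000 * 9.81 * 48.5 * 0.92) = 172.4838 m^3/s


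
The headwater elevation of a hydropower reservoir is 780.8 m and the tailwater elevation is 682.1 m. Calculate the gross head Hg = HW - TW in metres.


Hg = 780.8 - 682.1 = 98.7000 m


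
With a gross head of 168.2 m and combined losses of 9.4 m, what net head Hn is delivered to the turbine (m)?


Hn = 168.2 - 9.4 = 158.8000 m


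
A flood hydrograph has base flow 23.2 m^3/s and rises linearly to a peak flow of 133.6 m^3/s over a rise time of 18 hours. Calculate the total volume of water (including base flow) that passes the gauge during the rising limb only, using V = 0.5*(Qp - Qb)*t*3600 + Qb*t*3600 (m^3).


V = 0.5*(133.6 - 23.2)*18*3600 + 23.2*18*3600 = 5.0803e+06 m^3


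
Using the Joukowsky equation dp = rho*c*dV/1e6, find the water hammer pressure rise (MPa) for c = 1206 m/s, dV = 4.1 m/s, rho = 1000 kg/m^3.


dp = 1000 * 1206 * 4.1 / 1e6 = 4.9446 MPa


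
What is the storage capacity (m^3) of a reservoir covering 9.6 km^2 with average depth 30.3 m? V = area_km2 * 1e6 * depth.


V = 9.6 * 1e6 * 30.3 = 2.9088e+08 m^3


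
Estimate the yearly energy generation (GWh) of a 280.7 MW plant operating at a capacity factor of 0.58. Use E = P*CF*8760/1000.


E = 280.7 * 0.58 * 8760 / 1000 = 1426.1806 GWh


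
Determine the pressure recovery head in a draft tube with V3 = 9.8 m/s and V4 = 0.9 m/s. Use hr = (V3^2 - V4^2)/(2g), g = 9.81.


hr = (9.8^2 - 0.9^2) / (2*9.81) = 4.8537 m


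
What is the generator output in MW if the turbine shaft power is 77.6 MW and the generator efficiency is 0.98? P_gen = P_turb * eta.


P_gen = 77.6 * 0.98 = 76.0480 MW


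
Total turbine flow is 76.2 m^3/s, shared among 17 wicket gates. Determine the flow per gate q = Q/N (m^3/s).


q = 76.2 / 17 = 4.4824 m^3/s


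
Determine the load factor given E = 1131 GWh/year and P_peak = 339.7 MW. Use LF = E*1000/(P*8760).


LF = 1131 * 1000 / (339.7 * 8760) = 0.3801


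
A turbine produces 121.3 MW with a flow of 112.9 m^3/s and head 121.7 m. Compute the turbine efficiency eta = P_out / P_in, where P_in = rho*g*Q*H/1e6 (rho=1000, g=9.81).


P_in = 1000 * 9.81 * 112.9 * 121.7 / 1e6 = 134.7887 MW
eta = 121.3 / 134.7887 = 0.8999


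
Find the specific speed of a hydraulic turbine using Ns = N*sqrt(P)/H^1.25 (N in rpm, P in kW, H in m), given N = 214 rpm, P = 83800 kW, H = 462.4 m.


Ns = 214 * 83800^0.5 / 462.4^1.25 = 28.8911


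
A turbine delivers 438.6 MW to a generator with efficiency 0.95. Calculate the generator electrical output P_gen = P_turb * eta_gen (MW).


P_gen = 438.6 * 0.95 = 416.6700 MW


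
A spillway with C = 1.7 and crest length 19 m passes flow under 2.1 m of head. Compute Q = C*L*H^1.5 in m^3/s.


Q = 1.7 * 19 * 2.1^1.5 = 98.2950 m^3/s


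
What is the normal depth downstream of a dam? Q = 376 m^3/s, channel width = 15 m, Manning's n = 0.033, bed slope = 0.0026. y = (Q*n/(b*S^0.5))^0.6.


y = (376 * 0.033 / (15 * 0.0026^0.5))^0.6 = 5.3220 m


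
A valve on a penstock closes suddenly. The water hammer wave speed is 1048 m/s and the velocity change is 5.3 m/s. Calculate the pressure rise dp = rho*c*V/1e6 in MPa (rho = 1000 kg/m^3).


dp = 1000 * 1048 * 5.3 / 1e6 = 5.5544 MPa


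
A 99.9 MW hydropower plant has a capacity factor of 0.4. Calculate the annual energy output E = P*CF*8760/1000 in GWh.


E = 99.9 * 0.4 * 8760 / 1000 = 350.0496 GWh


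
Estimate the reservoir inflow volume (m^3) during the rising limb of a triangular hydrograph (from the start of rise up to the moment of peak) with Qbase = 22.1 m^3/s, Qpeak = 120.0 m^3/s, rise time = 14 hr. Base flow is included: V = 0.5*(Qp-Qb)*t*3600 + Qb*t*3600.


V = 0.5*(120.0 - 22.1)*14*3600 + 22.1*14*3600 = 3.5809e+06 m^3


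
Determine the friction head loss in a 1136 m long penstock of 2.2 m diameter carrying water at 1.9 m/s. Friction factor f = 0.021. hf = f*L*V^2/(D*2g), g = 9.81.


hf = 0.021 * 1136 * 1.9^2 / (2.2 * 2 * 9.81) = 1.9952 m


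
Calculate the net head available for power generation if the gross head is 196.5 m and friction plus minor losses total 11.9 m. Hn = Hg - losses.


Hn = 196.5 - 11.9 = 184.6000 m


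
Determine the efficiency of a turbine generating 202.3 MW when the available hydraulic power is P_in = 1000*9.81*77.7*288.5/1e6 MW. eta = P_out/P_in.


P_in = 1000 * 9.81 * 77.7 * 288.5 / 1e6 = 219.9054 MW
eta = 202.3 / 219.9054 = 0.9199


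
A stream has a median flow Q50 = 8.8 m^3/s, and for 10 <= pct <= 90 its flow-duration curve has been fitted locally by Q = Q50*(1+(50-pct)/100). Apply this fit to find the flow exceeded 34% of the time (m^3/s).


Q = 8.8 * (1 + (50 - 34)/100) = 10.2080 m^3/s


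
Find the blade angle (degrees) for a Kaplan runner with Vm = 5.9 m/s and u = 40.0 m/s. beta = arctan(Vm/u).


beta = arctan(5.9 / 40.0) = 8.3906 degrees


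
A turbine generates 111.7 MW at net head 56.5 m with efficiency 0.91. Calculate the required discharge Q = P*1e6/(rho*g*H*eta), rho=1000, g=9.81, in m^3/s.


Q = 111.7 * 1e6 / (1000 * 9.81 * 56.5 * 0.91) = 221.4595 m^3/s


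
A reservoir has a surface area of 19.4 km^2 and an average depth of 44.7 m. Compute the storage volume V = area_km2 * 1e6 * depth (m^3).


V = 19.4 * 1e6 * 44.7 = 8.6718e+08 m^3


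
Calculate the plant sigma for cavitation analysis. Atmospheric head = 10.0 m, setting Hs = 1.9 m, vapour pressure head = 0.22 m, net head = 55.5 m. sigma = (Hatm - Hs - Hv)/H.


sigma = (10.0 - 1.9 - 0.22) / 55.5 = 0.1420


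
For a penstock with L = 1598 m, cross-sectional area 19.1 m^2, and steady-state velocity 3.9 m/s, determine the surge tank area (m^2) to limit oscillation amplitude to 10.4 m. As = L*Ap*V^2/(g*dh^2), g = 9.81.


As = 1598 * 19.1 * 3.9^2 / (9.81 * 10.4^2) = 437.5258 m^2


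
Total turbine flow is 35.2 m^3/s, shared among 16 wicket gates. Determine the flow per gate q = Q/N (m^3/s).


q = 35.2 / 16 = 2.2000 m^3/s


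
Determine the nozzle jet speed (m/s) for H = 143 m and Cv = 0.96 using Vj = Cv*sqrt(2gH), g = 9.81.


Vj = 0.96 * sqrt(2*9.81*143) = 50.8497 m/s


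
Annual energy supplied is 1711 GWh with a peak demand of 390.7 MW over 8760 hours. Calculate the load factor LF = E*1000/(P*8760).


LF = 1711 * 1000 / (390.7 * 8760) = 0.4999


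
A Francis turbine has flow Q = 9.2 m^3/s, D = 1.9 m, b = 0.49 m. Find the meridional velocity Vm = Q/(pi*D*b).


Vm = 9.2 / (pi * 1.9 * 0.49) = 3.1455 m/s


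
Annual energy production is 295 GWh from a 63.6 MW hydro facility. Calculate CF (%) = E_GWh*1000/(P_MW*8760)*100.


CF = 295 * 1000 / (63.6 * 8760) * 100 = 52.9494 %


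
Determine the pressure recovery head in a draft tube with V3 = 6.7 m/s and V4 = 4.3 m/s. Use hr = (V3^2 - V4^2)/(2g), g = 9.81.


hr = (6.7^2 - 4.3^2) / (2*9.81) = 1.3456 m


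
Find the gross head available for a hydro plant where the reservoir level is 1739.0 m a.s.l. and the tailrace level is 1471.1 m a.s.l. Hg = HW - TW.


Hg = 1739.0 - 1471.1 = 267.9000 m


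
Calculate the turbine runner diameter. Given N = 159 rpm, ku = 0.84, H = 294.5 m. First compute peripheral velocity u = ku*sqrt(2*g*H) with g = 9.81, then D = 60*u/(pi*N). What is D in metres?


u = 0.84 * sqrt(2*9.81*294.5) = 63.8515 m/s
D = 60 * 63.8515 / (pi * 159) = 7.6697 m


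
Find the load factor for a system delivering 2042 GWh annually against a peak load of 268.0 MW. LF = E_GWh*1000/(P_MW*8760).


LF = 2042 * 1000 / (268.0 * 8760) = 0.8698


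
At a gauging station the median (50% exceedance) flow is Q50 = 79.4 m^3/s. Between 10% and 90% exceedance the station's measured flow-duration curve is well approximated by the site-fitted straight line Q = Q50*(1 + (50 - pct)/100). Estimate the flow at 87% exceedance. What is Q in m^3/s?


Q = 79.4 * (1 + (50 - 87)/100) = 50.0220 m^3/s


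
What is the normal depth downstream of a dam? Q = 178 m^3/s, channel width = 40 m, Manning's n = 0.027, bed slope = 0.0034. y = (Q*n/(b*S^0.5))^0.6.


y = (178 * 0.027 / (40 * 0.0034^0.5))^0.6 = 1.5431 m


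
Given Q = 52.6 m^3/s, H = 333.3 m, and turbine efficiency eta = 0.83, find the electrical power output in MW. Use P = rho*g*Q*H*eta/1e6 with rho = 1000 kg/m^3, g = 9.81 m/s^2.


P = 1000 * 9.81 * 52.6 * 333.3 * 0.83 / 1e6 = 142.7474 MW


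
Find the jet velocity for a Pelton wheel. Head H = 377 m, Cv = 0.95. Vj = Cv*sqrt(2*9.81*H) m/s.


Vj = 0.95 * sqrt(2*9.81*377) = 81.7041 m/s


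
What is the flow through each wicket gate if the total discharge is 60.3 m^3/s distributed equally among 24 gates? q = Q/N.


q = 60.3 / 24 = 2.5125 m^3/s


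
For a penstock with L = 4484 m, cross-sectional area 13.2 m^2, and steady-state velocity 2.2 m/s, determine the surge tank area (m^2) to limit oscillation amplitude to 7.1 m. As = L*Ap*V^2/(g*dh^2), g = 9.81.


As = 4484 * 13.2 * 2.2^2 / (9.81 * 7.1^2) = 579.2942 m^2


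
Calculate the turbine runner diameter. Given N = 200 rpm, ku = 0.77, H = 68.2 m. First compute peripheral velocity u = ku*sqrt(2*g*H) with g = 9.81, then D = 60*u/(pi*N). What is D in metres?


u = 0.77 * sqrt(2*9.81*68.2) = 28.1665 m/s
D = 60 * 28.1665 / (pi * 200) = 2.6897 m


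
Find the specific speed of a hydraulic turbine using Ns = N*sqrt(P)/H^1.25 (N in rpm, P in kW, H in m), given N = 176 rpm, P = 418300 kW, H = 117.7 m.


Ns = 176 * 418300^0.5 / 117.7^1.25 = 293.6203


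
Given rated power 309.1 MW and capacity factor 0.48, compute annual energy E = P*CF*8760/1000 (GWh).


E = 309.1 * 0.48 * 8760 / 1000 = 1299.7037 GWh


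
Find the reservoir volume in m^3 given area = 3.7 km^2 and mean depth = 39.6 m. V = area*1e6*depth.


V = 3.7 * 1e6 * 39.6 = 1.4652e+08 m^3


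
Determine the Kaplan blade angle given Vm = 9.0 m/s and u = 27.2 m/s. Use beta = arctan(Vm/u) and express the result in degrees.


beta = arctan(9.0 / 27.2) = 18.3085 degrees


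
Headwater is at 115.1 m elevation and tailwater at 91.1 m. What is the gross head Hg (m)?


Hg = 115.1 - 91.1 = 24.0000 m


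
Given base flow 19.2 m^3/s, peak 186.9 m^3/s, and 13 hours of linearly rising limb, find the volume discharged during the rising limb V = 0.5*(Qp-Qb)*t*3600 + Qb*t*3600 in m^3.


V = 0.5*(186.9 - 19.2)*13*3600 + 19.2*13*3600 = 4.8227e+06 m^3


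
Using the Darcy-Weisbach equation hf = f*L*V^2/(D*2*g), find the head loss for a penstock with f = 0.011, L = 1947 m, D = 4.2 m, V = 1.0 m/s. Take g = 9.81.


hf = 0.011 * 1947 * 1.0^2 / (4.2 * 2 * 9.81) = 0.2599 m


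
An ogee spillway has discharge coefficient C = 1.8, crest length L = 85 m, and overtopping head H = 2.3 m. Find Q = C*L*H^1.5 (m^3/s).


Q = 1.8 * 85 * 2.3^1.5 = 533.6828 m^3/s


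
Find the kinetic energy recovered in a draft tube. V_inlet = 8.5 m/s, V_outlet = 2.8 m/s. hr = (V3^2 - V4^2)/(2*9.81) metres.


hr = (8.5^2 - 2.8^2) / (2*9.81) = 3.2829 m


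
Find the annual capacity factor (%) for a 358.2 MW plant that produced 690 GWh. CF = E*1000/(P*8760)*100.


CF = 690 * 1000 / (358.2 * 8760) * 100 = 21.9897 %


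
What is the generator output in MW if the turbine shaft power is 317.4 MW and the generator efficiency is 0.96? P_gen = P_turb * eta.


P_gen = 317.4 * 0.96 = 304.7040 MW


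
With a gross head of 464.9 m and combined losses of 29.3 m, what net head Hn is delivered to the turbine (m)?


Hn = 464.9 - 29.3 = 435.6000 m


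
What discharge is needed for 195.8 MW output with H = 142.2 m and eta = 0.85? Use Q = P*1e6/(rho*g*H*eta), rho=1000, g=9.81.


Q = 195.8 * 1e6 / (1000 * 9.81 * 142.2 * 0.85) = 165.1297 m^3/s


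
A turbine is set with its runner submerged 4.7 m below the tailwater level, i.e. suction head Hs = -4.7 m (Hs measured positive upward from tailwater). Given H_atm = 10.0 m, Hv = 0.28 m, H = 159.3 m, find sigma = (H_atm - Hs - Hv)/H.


sigma = (10.0 - (-4.7) - 0.28) / 159.3 = 0.0905


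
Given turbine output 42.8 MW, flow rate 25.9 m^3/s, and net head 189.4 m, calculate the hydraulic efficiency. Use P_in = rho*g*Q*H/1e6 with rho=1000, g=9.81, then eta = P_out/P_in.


P_in = 1000 * 9.81 * 25.9 * 189.4 / 1e6 = 48.1226 MW
eta = 42.8 / 48.1226 = 0.8894


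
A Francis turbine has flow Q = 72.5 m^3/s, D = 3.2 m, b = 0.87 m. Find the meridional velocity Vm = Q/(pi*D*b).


Vm = 72.5 / (pi * 3.2 * 0.87) = 8.2893 m/s


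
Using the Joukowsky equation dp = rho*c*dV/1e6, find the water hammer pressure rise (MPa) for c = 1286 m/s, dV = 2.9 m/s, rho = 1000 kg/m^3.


dp = 1000 * 1286 * 2.9 / 1e6 = 3.7294 MPa


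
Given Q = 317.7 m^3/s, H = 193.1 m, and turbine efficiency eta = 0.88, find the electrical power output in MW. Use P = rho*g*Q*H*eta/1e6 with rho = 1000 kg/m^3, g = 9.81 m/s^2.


P = 1000 * 9.81 * 317.7 * 193.1 * 0.88 / 1e6 = 529.6039 MW


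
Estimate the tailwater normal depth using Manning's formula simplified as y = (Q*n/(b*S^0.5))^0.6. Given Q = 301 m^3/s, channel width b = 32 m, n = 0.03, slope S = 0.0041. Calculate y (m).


y = (301 * 0.03 / (32 * 0.0041^0.5))^0.6 = 2.4349 m


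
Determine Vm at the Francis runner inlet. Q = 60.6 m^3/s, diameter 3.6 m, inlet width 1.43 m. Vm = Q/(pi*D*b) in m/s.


Vm = 60.6 / (pi * 3.6 * 1.43) = 3.7470 m/s


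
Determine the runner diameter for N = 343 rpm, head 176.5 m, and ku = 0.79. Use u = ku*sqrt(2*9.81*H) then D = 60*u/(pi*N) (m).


u = 0.79 * sqrt(2*9.81*176.5) = 46.4889 m/s
D = 60 * 46.4889 / (pi * 343) = 2.5885 m


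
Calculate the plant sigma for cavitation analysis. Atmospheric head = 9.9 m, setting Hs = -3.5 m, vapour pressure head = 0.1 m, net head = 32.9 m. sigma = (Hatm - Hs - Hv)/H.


sigma = (9.9 - (-3.5) - 0.1) / 32.9 = 0.4043


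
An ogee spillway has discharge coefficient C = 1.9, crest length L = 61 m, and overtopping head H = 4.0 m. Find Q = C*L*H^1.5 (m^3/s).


Q = 1.9 * 61 * 4.0^1.5 = 927.2000 m^3/s


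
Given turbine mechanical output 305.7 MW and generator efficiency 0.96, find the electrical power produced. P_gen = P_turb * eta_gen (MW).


P_gen = 305.7 * 0.96 = 293.4720 MW


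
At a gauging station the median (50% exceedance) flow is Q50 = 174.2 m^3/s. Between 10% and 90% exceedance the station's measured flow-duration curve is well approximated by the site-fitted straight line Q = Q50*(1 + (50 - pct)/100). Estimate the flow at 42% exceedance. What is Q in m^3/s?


Q = 174.2 * (1 + (50 - 42)/100) = 188.1360 m^3/s


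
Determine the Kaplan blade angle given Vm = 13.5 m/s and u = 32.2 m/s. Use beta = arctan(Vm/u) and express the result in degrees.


beta = arctan(13.5 / 32.2) = 22.7461 degrees


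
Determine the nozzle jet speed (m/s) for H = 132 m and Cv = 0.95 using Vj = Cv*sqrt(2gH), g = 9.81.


Vj = 0.95 * sqrt(2*9.81*132) = 48.3459 m/s


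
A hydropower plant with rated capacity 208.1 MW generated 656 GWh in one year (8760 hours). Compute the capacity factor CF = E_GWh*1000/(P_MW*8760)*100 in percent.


CF = 656 * 1000 / (208.1 * 8760) * 100 = 35.9855 %


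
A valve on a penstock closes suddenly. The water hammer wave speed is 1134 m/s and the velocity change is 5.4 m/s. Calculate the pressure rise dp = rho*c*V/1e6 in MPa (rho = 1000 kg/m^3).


dp = 1000 * 1134 * 5.4 / 1e6 = 6.1236 MPa


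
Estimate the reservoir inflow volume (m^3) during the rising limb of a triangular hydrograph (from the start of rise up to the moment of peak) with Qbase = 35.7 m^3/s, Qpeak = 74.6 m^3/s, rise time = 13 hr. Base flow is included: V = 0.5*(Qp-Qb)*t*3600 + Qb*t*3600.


V = 0.5*(74.6 - 35.7)*13*3600 + 35.7*13*3600 = 2.5810e+06 m^3


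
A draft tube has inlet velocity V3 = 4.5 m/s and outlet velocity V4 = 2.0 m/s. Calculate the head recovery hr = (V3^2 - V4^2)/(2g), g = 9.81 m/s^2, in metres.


hr = (4.5^2 - 2.0^2) / (2*9.81) = 0.8282 m


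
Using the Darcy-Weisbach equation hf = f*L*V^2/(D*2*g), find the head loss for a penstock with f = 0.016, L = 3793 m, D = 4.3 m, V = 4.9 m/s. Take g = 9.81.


hf = 0.016 * 3793 * 4.9^2 / (4.3 * 2 * 9.81) = 17.2714 m


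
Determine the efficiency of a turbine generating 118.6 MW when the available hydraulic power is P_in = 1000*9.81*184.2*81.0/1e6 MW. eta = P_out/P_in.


P_in = 1000 * 9.81 * 184.2 * 81.0 / 1e6 = 146.3672 MW
eta = 118.6 / 146.3672 = 0.8103


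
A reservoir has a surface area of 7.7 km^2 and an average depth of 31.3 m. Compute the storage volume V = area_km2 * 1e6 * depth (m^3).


V = 7.7 * 1e6 * 31.3 = 2.4101e+08 m^3


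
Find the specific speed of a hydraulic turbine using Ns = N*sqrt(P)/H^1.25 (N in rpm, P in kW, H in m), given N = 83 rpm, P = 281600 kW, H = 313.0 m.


Ns = 83 * 281600^0.5 / 313.0^1.25 = 33.4552


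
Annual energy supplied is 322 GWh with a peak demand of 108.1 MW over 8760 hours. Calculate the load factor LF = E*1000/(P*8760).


LF = 322 * 1000 / (108.1 * 8760) = 0.3400


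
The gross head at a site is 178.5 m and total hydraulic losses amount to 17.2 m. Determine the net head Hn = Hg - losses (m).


Hn = 178.5 - 17.2 = 161.3000 m


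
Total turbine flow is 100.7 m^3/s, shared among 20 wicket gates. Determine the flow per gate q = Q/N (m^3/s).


q = 100.7 / 20 = 5.0350 m^3/s


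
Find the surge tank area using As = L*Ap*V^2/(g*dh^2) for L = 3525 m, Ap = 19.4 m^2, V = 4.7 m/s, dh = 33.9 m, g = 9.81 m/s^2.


As = 3525 * 19.4 * 4.7^2 / (9.81 * 33.9^2) = 133.9949 m^2


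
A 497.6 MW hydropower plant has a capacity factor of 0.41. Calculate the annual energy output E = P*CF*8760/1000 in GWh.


E = 497.6 * 0.41 * 8760 / 1000 = 1787.1802 GWh


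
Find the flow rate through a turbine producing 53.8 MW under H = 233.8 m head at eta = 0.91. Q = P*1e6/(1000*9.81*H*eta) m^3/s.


Q = 53.8 * 1e6 / (1000 * 9.81 * 233.8 * 0.91) = 25.7767 m^3/s


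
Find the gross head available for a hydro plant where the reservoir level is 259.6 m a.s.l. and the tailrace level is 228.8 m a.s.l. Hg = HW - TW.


Hg = 259.6 - 228.8 = 30.8000 m


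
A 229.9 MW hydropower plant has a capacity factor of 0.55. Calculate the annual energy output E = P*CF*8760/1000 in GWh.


E = 229.9 * 0.55 * 8760 / 1000 = 1107.6582 GWh


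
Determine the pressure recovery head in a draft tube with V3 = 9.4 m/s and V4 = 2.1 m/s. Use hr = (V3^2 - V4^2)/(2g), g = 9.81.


hr = (9.4^2 - 2.1^2) / (2*9.81) = 4.2788 m


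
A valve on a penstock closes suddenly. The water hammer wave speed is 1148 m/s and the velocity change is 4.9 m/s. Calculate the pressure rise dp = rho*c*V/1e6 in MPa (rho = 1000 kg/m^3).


dp = 1000 * 1148 * 4.9 / 1e6 = 5.6252 MPa


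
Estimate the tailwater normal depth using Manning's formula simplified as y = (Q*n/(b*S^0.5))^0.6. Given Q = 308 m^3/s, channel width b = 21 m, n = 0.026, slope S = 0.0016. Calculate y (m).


y = (308 * 0.026 / (21 * 0.0016^0.5))^0.6 = 3.8685 m


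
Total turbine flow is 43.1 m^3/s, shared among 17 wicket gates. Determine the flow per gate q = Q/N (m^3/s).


q = 43.1 / 17 = 2.5353 m^3/s


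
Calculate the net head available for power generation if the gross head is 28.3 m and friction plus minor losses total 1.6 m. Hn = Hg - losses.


Hn = 28.3 - 1.6 = 26.7000 m


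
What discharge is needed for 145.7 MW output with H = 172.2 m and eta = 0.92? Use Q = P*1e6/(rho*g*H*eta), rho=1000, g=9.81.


Q = 145.7 * 1e6 / (1000 * 9.81 * 172.2 * 0.92) = 93.7496 m^3/s


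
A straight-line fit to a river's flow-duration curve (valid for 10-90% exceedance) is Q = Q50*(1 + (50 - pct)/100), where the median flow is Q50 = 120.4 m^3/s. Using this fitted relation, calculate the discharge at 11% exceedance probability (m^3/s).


Q = 120.4 * (1 + (50 - 11)/100) = 167.3560 m^3/s


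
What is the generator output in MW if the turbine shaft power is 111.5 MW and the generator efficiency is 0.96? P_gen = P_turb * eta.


P_gen = 111.5 * 0.96 = 107.0400 MW


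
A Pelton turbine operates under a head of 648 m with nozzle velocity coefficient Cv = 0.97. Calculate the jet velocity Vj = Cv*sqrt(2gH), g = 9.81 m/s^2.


Vj = 0.97 * sqrt(2*9.81*648) = 109.3727 m/s


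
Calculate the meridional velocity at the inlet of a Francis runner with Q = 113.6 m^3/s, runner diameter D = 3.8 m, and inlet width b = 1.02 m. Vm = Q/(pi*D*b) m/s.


Vm = 113.6 / (pi * 3.8 * 1.02) = 9.3292 m/s


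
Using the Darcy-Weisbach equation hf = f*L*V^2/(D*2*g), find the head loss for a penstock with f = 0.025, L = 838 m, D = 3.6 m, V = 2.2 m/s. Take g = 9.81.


hf = 0.025 * 838 * 2.2^2 / (3.6 * 2 * 9.81) = 1.4356 m


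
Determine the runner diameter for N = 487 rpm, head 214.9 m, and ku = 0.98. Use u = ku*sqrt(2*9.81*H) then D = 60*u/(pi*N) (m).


u = 0.98 * sqrt(2*9.81*214.9) = 63.6347 m/s
D = 60 * 63.6347 / (pi * 487) = 2.4955 m


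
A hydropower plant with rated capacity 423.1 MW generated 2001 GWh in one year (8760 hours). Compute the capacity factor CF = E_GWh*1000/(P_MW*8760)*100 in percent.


CF = 2001 * 1000 / (423.1 * 8760) * 100 = 53.9883 %


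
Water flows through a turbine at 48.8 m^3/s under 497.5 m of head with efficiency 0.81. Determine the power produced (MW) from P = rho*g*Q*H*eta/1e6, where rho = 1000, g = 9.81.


P = 1000 * 9.81 * 48.8 * 497.5 * 0.81 / 1e6 = 192.9154 MW


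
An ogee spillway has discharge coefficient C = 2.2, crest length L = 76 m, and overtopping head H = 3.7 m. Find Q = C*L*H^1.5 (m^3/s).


Q = 2.2 * 76 * 3.7^1.5 = 1189.9778 m^3/s


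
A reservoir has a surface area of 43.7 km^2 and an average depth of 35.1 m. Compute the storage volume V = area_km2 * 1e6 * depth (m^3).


V = 43.7 * 1e6 * 35.1 = 1.5339e+09 m^3


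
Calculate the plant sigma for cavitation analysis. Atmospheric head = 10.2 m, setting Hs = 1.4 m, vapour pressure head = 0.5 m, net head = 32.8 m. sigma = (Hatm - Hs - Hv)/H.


sigma = (10.2 - 1.4 - 0.5) / 32.8 = 0.2530


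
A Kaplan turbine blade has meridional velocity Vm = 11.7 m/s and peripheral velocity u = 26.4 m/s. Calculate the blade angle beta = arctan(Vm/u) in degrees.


beta = arctan(11.7 / 26.4) = 23.9021 degrees


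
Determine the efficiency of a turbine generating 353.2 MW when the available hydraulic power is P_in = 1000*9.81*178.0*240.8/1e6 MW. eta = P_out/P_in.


P_in = 1000 * 9.81 * 178.0 * 240.8 / 1e6 = 420.4801 MW
eta = 353.2 / 420.4801 = 0.8400


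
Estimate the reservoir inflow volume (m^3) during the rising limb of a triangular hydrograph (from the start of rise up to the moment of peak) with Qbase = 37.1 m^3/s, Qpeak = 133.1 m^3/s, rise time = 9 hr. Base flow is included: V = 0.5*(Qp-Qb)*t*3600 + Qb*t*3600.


V = 0.5*(133.1 - 37.1)*9*3600 + 37.1*9*3600 = 2.7572e+06 m^3


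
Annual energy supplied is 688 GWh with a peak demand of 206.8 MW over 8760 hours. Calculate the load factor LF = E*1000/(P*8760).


LF = 688 * 1000 / (206.8 * 8760) = 0.3798


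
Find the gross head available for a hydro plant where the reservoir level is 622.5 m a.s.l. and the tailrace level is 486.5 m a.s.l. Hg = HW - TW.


Hg = 622.5 - 486.5 = 136.0000 m


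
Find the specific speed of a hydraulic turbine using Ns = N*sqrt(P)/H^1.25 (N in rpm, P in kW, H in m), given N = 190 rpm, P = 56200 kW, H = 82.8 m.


Ns = 190 * 56200^0.5 / 82.8^1.25 = 180.3366


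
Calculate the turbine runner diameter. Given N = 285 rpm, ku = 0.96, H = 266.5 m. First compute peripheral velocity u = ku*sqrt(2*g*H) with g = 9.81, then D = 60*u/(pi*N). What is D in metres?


u = 0.96 * sqrt(2*9.81*266.5) = 69.4176 m/s
D = 60 * 69.4176 / (pi * 285) = 4.6519 m


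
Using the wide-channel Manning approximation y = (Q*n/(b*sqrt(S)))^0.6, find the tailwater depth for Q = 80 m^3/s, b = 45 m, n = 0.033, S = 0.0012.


y = (80 * 0.033 / (45 * 0.0012^0.5))^0.6 = 1.3718 m


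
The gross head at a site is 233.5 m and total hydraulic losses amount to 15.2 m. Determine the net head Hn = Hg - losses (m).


Hn = 233.5 - 15.2 = 218.3000 m


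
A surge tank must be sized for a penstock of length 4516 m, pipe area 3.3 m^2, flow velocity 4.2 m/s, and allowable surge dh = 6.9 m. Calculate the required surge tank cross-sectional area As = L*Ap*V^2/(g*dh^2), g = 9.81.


As = 4516 * 3.3 * 4.2^2 / (9.81 * 6.9^2) = 562.8585 m^2


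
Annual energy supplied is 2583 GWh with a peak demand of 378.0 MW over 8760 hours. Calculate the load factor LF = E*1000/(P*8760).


LF = 2583 * 1000 / (378.0 * 8760) = 0.7801


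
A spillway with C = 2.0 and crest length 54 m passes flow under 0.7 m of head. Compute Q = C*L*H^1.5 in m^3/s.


Q = 2.0 * 54 * 0.7^1.5 = 63.2515 m^3/s


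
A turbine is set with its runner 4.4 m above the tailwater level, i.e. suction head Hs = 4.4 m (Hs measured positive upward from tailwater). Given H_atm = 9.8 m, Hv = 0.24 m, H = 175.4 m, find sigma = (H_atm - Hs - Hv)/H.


sigma = (9.8 - 4.4 - 0.24) / 175.4 = 0.0294


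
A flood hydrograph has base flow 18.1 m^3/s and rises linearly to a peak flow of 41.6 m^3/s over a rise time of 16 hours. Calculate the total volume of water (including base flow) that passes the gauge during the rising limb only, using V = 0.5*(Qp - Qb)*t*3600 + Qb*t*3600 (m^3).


V = 0.5*(41.6 - 18.1)*16*3600 + 18.1*16*3600 = 1.7194e+06 m^3


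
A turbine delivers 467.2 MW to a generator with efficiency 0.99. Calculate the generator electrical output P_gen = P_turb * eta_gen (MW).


P_gen = 467.2 * 0.99 = 462.5280 MW


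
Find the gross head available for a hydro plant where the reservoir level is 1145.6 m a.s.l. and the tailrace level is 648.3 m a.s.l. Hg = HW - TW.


Hg = 1145.6 - 648.3 = 497.3000 m


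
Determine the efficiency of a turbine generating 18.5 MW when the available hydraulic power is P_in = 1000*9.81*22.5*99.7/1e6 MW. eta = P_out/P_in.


P_in = 1000 * 9.81 * 22.5 * 99.7 / 1e6 = 22.0063 MW
eta = 18.5 / 22.0063 = 0.8407


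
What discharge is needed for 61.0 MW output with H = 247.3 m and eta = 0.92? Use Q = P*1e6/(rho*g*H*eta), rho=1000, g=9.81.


Q = 61.0 * 1e6 / (1000 * 9.81 * 247.3 * 0.92) = 27.3306 m^3/s


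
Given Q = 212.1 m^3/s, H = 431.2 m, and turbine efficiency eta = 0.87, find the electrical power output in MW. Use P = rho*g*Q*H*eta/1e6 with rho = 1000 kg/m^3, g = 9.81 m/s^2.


P = 1000 * 9.81 * 212.1 * 431.2 * 0.87 / 1e6 = 780.5625 MW


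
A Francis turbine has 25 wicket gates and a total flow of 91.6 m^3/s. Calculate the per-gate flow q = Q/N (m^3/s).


q = 91.6 / 25 = 3.6640 m^3/s


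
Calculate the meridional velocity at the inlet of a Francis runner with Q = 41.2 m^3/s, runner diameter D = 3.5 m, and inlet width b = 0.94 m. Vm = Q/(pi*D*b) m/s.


Vm = 41.2 / (pi * 3.5 * 0.94) = 3.9861 m/s


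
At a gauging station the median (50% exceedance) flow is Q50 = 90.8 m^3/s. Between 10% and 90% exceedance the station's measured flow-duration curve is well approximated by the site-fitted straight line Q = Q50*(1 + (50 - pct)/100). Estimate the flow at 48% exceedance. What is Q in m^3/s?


Q = 90.8 * (1 + (50 - 48)/100) = 92.6160 m^3/s


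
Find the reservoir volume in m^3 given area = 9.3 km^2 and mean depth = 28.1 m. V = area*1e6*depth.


V = 9.3 * 1e6 * 28.1 = 2.6133e+08 m^3


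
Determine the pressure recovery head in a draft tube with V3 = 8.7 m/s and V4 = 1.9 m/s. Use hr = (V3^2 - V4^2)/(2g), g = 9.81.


hr = (8.7^2 - 1.9^2) / (2*9.81) = 3.6738 m


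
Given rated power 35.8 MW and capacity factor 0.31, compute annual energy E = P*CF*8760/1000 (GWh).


E = 35.8 * 0.31 * 8760 / 1000 = 97.2185 GWh


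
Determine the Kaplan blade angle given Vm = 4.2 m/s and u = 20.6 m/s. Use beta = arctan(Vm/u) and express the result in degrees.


beta = arctan(4.2 / 20.6) = 11.5237 degrees


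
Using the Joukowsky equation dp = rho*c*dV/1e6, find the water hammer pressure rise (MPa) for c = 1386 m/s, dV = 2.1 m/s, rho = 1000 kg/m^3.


dp = 1000 * 1386 * 2.1 / 1e6 = 2.9106 MPa


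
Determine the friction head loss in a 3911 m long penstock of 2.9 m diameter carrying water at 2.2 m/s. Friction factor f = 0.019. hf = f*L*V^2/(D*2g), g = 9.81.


hf = 0.019 * 3911 * 2.2^2 / (2.9 * 2 * 9.81) = 6.3211 m


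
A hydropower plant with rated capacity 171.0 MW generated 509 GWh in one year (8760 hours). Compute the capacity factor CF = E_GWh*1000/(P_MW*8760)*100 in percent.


CF = 509 * 1000 / (171.0 * 8760) * 100 = 33.9795 %


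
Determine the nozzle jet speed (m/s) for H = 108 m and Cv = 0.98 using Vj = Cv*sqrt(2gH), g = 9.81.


Vj = 0.98 * sqrt(2*9.81*108) = 45.1115 m/s


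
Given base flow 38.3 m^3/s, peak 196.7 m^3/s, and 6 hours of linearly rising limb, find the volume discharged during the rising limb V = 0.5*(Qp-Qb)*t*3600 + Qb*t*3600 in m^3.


V = 0.5*(196.7 - 38.3)*6*3600 + 38.3*6*3600 = 2.5380e+06 m^3


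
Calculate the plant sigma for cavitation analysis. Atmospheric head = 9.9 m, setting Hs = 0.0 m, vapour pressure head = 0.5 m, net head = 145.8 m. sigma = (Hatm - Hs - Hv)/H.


sigma = (9.9 - 0.0 - 0.5) / 145.8 = 0.0645
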